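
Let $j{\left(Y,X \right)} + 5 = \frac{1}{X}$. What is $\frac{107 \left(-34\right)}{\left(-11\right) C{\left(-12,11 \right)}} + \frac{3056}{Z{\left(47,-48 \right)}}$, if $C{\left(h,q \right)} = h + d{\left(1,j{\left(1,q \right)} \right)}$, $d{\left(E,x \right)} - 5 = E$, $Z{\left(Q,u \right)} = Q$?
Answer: $\frac{15355}{1551} \approx 9.9001$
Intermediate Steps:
$j{\left(Y,X \right)} = -5 + \frac{1}{X}$
$d{\left(E,x \right)} = 5 + E$
$C{\left(h,q \right)} = 6 + h$ ($C{\left(h,q \right)} = h + \left(5 + 1\right) = h + 6 = 6 + h$)
$\frac{107 \left(-34\right)}{\left(-11\right) C{\left(-12,11 \right)}} + \frac{3056}{Z{\left(47,-48 \right)}} = \frac{107 \left(-34\right)}{\left(-11\right) \left(6 - 12\right)} + \frac{3056}{47} = - \frac{3638}{\left(-11\right) \left(-6\right)} + 3056 \cdot \frac{1}{47} = - \frac{3638}{66} + \frac{3056}{47} = \left(-3638\right) \frac{1}{66} + \frac{3056}{47} = - \frac{1819}{33} + \frac{3056}{47} = \frac{15355}{1551}$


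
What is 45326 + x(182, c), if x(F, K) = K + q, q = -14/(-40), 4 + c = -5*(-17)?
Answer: 908147/20 ≈ 45407.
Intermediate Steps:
c = 81 (c = -4 - 5*(-17) = -4 + 85 = 81)
q = 7/20 (q = -14*(-1/40) = 7/20 ≈ 0.35000)
x(F, K) = 7/20 + K (x(F, K) = K + 7/20 = 7/20 + K)
45326 + x(182, c) = 45326 + (7/20 + 81) = 45326 + 1627/20 = 908147/20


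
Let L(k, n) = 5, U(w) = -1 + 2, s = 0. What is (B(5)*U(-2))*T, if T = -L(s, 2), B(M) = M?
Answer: -25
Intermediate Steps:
U(w) = 1
T = -5 (T = -1*5 = -5)
(B(5)*U(-2))*T = (5*1)*(-5) = 5*(-5) = -25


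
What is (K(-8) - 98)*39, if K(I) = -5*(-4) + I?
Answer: -3354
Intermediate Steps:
K(I) = 20 + I
(K(-8) - 98)*39 = ((20 - 8) - 98)*39 = (12 - 98)*39 = -86*39 = -3354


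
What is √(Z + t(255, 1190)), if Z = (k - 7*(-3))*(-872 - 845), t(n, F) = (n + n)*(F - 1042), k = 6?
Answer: √29121 ≈ 170.65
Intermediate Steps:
t(n, F) = 2*n*(-1042 + F) (t(n, F) = (2*n)*(-1042 + F) = 2*n*(-1042 + F))
Z = -46359 (Z = (6 - 7*(-3))*(-872 - 845) = (6 + 21)*(-1717) = 27*(-1717) = -46359)
√(Z + t(255, 1190)) = √(-46359 + 2*255*(-1042 + 1190)) = √(-46359 + 2*255*148) = √(-46359 + 75480) = √29121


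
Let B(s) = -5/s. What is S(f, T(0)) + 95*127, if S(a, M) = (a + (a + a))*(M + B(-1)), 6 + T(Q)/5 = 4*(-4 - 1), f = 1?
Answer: 11690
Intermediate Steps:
T(Q) = -130 (T(Q) = -30 + 5*(4*(-4 - 1)) = -30 + 5*(4*(-5)) = -30 + 5*(-20) = -30 - 100 = -130)
S(a, M) = 3*a*(5 + M) (S(a, M) = (a + (a + a))*(M - 5/(-1)) = (a + 2*a)*(M - 5*(-1)) = (3*a)*(M + 5) = (3*a)*(5 + M) = 3*a*(5 + M))
S(f, T(0)) + 95*127 = 3*1*(5 - 130) + 95*127 = 3*1*(-125) + 12065 = -375 + 12065 = 11690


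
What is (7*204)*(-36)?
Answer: -51408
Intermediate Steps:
(7*204)*(-36) = 1428*(-36) = -51408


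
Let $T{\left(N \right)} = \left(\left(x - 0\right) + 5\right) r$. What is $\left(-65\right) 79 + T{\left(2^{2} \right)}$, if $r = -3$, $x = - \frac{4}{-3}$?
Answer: $-5154$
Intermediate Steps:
$x = \frac{4}{3}$ ($x = \left(-4\right) \left(- \frac{1}{3}\right) = \frac{4}{3} \approx 1.3333$)
$T{\left(N \right)} = -19$ ($T{\left(N \right)} = \left(\left(\frac{4}{3} - 0\right) + 5\right) \left(-3\right) = \left(\left(\frac{4}{3} + 0\right) + 5\right) \left(-3\right) = \left(\frac{4}{3} + 5\right) \left(-3\right) = \frac{19}{3} \left(-3\right) = -19$)
$\left(-65\right) 79 + T{\left(2^{2} \right)} = \left(-65\right) 79 - 19 = -5135 - 19 = -5154$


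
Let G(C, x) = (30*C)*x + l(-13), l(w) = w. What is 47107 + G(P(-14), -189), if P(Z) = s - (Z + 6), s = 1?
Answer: -3936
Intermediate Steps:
P(Z) = -5 - Z (P(Z) = 1 - (Z + 6) = 1 - (6 + Z) = 1 + (-6 - Z) = -5 - Z)
G(C, x) = -13 + 30*C*x (G(C, x) = (30*C)*x - 13 = 30*C*x - 13 = -13 + 30*C*x)
47107 + G(P(-14), -189) = 47107 + (-13 + 30*(-5 - 1*(-14))*(-189)) = 47107 + (-13 + 30*(-5 + 14)*(-189)) = 47107 + (-13 + 30*9*(-189)) = 47107 + (-13 - 51030) = 47107 - 51043 = -3936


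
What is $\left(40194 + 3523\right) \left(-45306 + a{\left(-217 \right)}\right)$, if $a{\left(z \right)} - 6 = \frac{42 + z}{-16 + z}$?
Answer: $- \frac{461420912825}{233} \approx -1.9803 \cdot 10^{9}$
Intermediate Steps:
$a{\left(z \right)} = 6 + \frac{42 + z}{-16 + z}$
$\left(40194 + 3523\right) \left(-45306 + a{\left(-217 \right)}\right) = \left(40194 + 3523\right) \left(-45306 + \frac{-54 + 7 \left(-217\right)}{-16 - 217}\right) = 43717 \left(-45306 + \frac{-54 - 1519}{-233}\right) = 43717 \left(-45306 - - \frac{1573}{233}\right) = 43717 \left(-45306 + \frac{1573}{233}\right) = 43717 \left(- \frac{10554725}{233}\right) = - \frac{461420912825}{233}$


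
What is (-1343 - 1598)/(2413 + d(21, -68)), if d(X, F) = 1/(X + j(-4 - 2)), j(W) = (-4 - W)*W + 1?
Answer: -29410/24131 ≈ -1.2188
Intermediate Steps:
j(W) = 1 + W*(-4 - W) (j(W) = W*(-4 - W) + 1 = 1 + W*(-4 - W))
d(X, F) = 1/(-11 + X) (d(X, F) = 1/(X + (1 - (-4 - 2)² - 4*(-4 - 2))) = 1/(X + (1 - 1*(-6)² - 4*(-6))) = 1/(X + (1 - 1*36 + 24)) = 1/(X + (1 - 36 + 24)) = 1/(X - 11) = 1/(-11 + X))
(-1343 - 1598)/(2413 + d(21, -68)) = (-1343 - 1598)/(2413 + 1/(-11 + 21)) = -2941/(2413 + 1/10) = -2941/(2413 + ⅒) = -2941/24131/10 = -2941*10/24131 = -29410/24131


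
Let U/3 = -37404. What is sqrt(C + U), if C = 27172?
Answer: 4*I*sqrt(5315) ≈ 291.62*I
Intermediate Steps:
U = -112212 (U = 3*(-37404) = -112212)
sqrt(C + U) = sqrt(27172 - 112212) = sqrt(-85040) = 4*I*sqrt(5315)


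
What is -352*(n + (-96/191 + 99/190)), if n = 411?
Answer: -2625191184/18145 ≈ -1.4468e+5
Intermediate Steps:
-352*(n + (-96/191 + 99/190)) = -352*(411 + (-96/191 + 99/190)) = -352*(411 + 669/36290) = -352*14915859/36290 = -2625191184/18145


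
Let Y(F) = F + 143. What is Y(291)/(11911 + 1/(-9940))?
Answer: 4313960/118395339 ≈ 0.036437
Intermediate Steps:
Y(F) = 143 + F
Y(291)/(11911 + 1/(-9940)) = (143 + 291)/(11911 + 1/(-9940)) = 434/(11911 - 1/9940) = 434/(118395339/9940) = 434*(9940/118395339) = 4313960/118395339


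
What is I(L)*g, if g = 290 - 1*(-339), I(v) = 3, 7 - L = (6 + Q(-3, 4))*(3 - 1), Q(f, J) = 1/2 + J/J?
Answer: 1887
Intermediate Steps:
Q(f, J) = 3/2 (Q(f, J) = 1*(½) + 1 = ½ + 1 = 3/2)
L = -8 (L = 7 - (6 + 3/2)*(3 - 1) = 7 - 15*2/2 = 7 - 1*15 = 7 - 15 = -8)
g = 629 (g = 290 + 339 = 629)
I(L)*g = 3*629 = 1887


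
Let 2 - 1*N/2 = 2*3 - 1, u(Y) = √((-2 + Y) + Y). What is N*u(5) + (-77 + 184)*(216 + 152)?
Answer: 39376 - 12*√2 ≈ 39359.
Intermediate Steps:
u(Y) = √(-2 + 2*Y)
N = -6 (N = 4 - 2*(2*3 - 1) = 4 - 2*(6 - 1) = 4 - 2*5 = 4 - 10 = -6)
N*u(5) + (-77 + 184)*(216 + 152) = -6*√(-2 + 2*5) + (-77 + 184)*(216 + 152) = -6*√(-2 + 10) + 107*368 = -12*√2 + 39376 = 39376 - 12*√2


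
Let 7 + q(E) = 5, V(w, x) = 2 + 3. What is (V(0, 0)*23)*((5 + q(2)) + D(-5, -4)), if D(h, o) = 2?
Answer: 575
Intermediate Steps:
V(w, x) = 5
q(E) = -2 (q(E) = -7 + 5 = -2)
(V(0, 0)*23)*((5 + q(2)) + D(-5, -4)) = (5*23)*((5 - 2) + 2) = 115*(3 + 2) = 115*5 = 575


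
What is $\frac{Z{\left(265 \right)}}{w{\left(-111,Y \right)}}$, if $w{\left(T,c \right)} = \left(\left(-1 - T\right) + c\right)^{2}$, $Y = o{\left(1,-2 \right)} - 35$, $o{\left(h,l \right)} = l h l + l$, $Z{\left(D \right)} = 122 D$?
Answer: $\frac{32330}{5929} \approx 5.4529$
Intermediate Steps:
$o{\left(h,l \right)} = l + h l^{2}$ ($o{\left(h,l \right)} = h l l + l = h l^{2} + l = l + h l^{2}$)
$Y = -33$ ($Y = - 2 \left(1 + 1 \left(-2\right)\right) - 35 = - 2 \left(1 - 2\right) - 35 = \left(-2\right) \left(-1\right) - 35 = 2 - 35 = -33$)
$w{\left(T,c \right)} = \left(-1 + c - T\right)^{2}$
$\frac{Z{\left(265 \right)}}{w{\left(-111,Y \right)}} = \frac{122 \cdot 265}{\left(1 - 111 - -33\right)^{2}} = \frac{32330}{\left(1 - 111 + 33\right)^{2}} = \frac{32330}{\left(-77\right)^{2}} = \frac{32330}{5929}$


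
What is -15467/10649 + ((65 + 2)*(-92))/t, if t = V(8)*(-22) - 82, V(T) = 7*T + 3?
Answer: 481478/159735 ≈ 3.0142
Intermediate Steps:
V(T) = 3 + 7*T
t = -1380 (t = (3 + 7*8)*(-22) - 82 = (3 + 56)*(-22) - 82 = 59*(-22) - 82 = -1298 - 82 = -1380)
-15467/10649 + ((65 + 2)*(-92))/t = -15467/10649 + ((65 + 2)*(-92))/(-1380) = -15467*1/10649 + (67*(-92))*(-1/1380) = -15467/10649 - 6164*(-1/1380) = -15467/10649 + 67/15 = 481478/159735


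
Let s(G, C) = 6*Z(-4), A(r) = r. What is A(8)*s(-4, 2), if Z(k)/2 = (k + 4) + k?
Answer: -384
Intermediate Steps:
Z(k) = 8 + 4*k (Z(k) = 2*((k + 4) + k) = 2*((4 + k) + k) = 2*(4 + 2*k) = 8 + 4*k)
s(G, C) = -48 (s(G, C) = 6*(8 + 4*(-4)) = 6*(8 - 16) = 6*(-8) = -48)
A(8)*s(-4, 2) = 8*(-48) = -384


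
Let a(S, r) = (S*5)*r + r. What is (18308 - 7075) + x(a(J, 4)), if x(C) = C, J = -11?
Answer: 11017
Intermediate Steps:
a(S, r) = r + 5*S*r (a(S, r) = (5*S)*r + r = 5*S*r + r = r + 5*S*r)
(18308 - 7075) + x(a(J, 4)) = (18308 - 7075) + 4*(1 + 5*(-11)) = 11233 + 4*(1 - 55) = 11233 + 4*(-54) = 11233 - 216 = 11017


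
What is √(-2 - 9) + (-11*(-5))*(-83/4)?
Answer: -4565/4 + I*√11 ≈ -1141.3 + 3.3166*I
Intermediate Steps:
√(-2 - 9) + (-11*(-5))*(-83/4) = √(-11) + 55*(-83*¼) = I*√11 + 55*(-83/4) = I*√11 - 4565/4 = -4565/4 + I*√11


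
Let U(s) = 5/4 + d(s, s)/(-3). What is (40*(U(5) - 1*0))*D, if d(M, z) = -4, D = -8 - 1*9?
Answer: -5270/3 ≈ -1756.7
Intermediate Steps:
D = -17 (D = -8 - 9 = -17)
U(s) = 31/12 (U(s) = 5/4 - 4/(-3) = 5*(¼) - 4*(-⅓) = 5/4 + 4/3 = 31/12)
(40*(U(5) - 1*0))*D = (40*(31/12 - 1*0))*(-17) = (40*(31/12 + 0))*(-17) = (40*(31/12))*(-17) = (310/3)*(-17) = -5270/3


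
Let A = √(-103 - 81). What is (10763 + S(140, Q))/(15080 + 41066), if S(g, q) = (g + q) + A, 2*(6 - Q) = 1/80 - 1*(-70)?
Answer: 1739839/8983360 + I*√46/28073 ≈ 0.19367 + 0.0002416*I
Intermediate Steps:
A = 2*I*√46 (A = √(-184) = 2*I*√46 ≈ 13.565*I)
Q = -4641/160 (Q = 6 - (1/80 - 1*(-70))/2 = 6 - (1/80 + 70)/2 = 6 - ½*5601/80 = 6 - 5601/160 = -4641/160 ≈ -29.006)
S(g, q) = g + q + 2*I*√46 (S(g, q) = (g + q) + 2*I*√46 = g + q + 2*I*√46)
(10763 + S(140, Q))/(15080 + 41066) = (10763 + (140 - 4641/160 + 2*I*√46))/(15080 + 41066) = (10763 + (17759/160 + 2*I*√46))/56146 = (1739839/160 + 2*I*√46)*(1/56146) = 1739839/8983360 + I*√46/28073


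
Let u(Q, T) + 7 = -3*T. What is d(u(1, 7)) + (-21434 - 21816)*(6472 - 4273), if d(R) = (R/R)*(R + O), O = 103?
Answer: -95106675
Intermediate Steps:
u(Q, T) = -7 - 3*T
d(R) = 103 + R (d(R) = (R/R)*(R + 103) = 1*(103 + R) = 103 + R)
d(u(1, 7)) + (-21434 - 21816)*(6472 - 4273) = (103 + (-7 - 3*7)) + (-21434 - 21816)*(6472 - 4273) = (103 + (-7 - 21)) - 43250*2199 = (103 - 28) - 95106750 = 75 - 95106750 = -95106675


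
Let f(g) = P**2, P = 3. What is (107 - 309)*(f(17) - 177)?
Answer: 33936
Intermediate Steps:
f(g) = 9 (f(g) = 3**2 = 9)
(107 - 309)*(f(17) - 177) = (107 - 309)*(9 - 177) = -202*(-168) = 33936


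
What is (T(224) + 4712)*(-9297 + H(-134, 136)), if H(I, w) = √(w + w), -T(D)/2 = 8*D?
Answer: -10487016 + 4512*√17 ≈ -1.0468e+7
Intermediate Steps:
T(D) = -16*D
H(I, w) = √2*√w (H(I, w) = √(2*w) = √2*√w)
(T(224) + 4712)*(-9297 + H(-134, 136)) = (-16*224 + 4712)*(-9297 + √2*√136) = (-3584 + 4712)*(-9297 + √2*(2*√34)) = 1128*(-9297 + 4*√17) = -10487016 + 4512*√17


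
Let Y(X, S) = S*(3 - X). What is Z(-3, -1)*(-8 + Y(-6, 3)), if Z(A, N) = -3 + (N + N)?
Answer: -95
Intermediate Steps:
Z(A, N) = -3 + 2*N
Z(-3, -1)*(-8 + Y(-6, 3)) = (-3 + 2*(-1))*(-8 + 3*(3 - 1*(-6))) = (-3 - 2)*(-8 + 3*(3 + 6)) = -5*(-8 + 3*9) = -5*(-8 + 27) = -5*19 = -95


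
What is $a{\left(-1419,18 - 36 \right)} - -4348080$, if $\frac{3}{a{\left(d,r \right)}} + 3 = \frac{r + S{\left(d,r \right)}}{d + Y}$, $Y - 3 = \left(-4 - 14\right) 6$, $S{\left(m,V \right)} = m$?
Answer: $\frac{4543742076}{1045} \approx 4.3481 \cdot 10^{6}$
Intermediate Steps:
$Y = -105$ ($Y = 3 + \left(-4 - 14\right) 6 = 3 - 108 = -105$)
$a{\left(d,r \right)} = \frac{3}{-3 + \frac{d + r}{-105 + d}}$ ($a{\left(d,r \right)} = \frac{3}{-3 + \frac{r + d}{d - 105}} = \frac{3}{-3 + \frac{d + r}{-105 + d}}$)
$a{\left(-1419,18 - 36 \right)} - -4348080 = \frac{3 \left(-105 - 1419\right)}{315 + \left(18 - 36\right) - -2838} - -4348080 = 3 \frac{1}{315 + \left(18 - 36\right) + 2838} \left(-1524\right) + 4348080 = 3 \frac{1}{315 - 18 + 2838} \left(-1524\right) + 4348080 = 3 \cdot \frac{1}{3135} \left(-1524\right) + 4348080 = - \frac{1524}{1045} + 4348080 = \frac{4543742076}{1045}$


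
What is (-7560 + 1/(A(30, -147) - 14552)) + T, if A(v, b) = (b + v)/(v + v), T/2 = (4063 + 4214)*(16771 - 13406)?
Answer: 16212125185330/291079 ≈ 5.5697e+7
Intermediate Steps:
T = 55704210 (T = 2*((4063 + 4214)*(16771 - 13406)) = 2*(8277*3365) = 2*27852105 = 55704210)
A(v, b) = (b + v)/(2*v) (A(v, b) = (b + v)/((2*v)) = (b + v)*(1/(2*v)) = (b + v)/(2*v))
(-7560 + 1/(A(30, -147) - 14552)) + T = (-7560 + 1/((½)*(-147 + 30)/30 - 14552)) + 55704210 = (-7560 + 1/((½)*(1/30)*(-117) - 14552)) + 55704210 = (-7560 + 1/(-39/20 - 14552)) + 55704210 = (-7560 + 1/(-291079/20)) + 55704210 = (-7560 - 20/291079) + 55704210 = -2200557260/291079 + 55704210 = 16212125185330/291079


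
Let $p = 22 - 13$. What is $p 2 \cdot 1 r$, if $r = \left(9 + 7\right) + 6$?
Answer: $396$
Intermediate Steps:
$p = 9$
$r = 22$ ($r = 16 + 6 = 22$)
$p 2 \cdot 1 r = 9 \cdot 2 \cdot 1 \cdot 22 = 9 \cdot 2 \cdot 22 = 18 \cdot 22 = 396$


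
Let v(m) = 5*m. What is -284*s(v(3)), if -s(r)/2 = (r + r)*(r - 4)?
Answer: 187440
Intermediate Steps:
s(r) = -4*r*(-4 + r) (s(r) = -2*(r + r)*(r - 4) = -2*2*r*(-4 + r) = -4*r*(-4 + r))
-284*s(v(3)) = -1136*5*3*(4 - 5*3) = -1136*15*(4 - 1*15) = -1136*15*(4 - 15) = -1136*15*(-11) = -284*(-660) = 187440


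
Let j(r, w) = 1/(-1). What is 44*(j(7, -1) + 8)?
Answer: 308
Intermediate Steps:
j(r, w) = -1
44*(j(7, -1) + 8) = 44*(-1 + 8) = 44*7 = 308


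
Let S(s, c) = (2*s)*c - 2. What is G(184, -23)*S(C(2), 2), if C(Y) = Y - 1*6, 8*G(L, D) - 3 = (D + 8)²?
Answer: -513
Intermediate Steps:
G(L, D) = 3/8 + (8 + D)²/8 (G(L, D) = 3/8 + (D + 8)²/8 = 3/8 + (8 + D)²/8)
C(Y) = -6 + Y (C(Y) = Y - 6 = -6 + Y)
S(s, c) = -2 + 2*c*s (S(s, c) = 2*c*s - 2 = -2 + 2*c*s)
G(184, -23)*S(C(2), 2) = (3/8 + (8 - 23)²/8)*(-2 + 2*2*(-6 + 2)) = (3/8 + (⅛)*(-15)²)*(-2 + 2*2*(-4)) = (3/8 + (⅛)*225)*(-2 - 16) = (3/8 + 225/8)*(-18) = (57/2)*(-18) = -513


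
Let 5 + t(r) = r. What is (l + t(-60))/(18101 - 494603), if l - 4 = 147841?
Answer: -24630/79417 ≈ -0.31013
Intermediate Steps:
l = 147845 (l = 4 + 147841 = 147845)
t(r) = -5 + r
(l + t(-60))/(18101 - 494603) = (147845 + (-5 - 60))/(18101 - 494603) = (147845 - 65)/(-476502) = 147780*(-1/476502) = -24630/79417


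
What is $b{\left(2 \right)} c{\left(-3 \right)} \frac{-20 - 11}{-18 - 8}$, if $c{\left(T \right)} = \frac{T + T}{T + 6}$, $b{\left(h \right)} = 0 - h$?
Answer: $\frac{62}{13} \approx 4.7692$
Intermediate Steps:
$b{\left(h \right)} = - h$
$c{\left(T \right)} = \frac{2 T}{6 + T}$
$b{\left(2 \right)} c{\left(-3 \right)} \frac{-20 - 11}{-18 - 8} = \left(-1\right) 2 \cdot 2 \left(-3\right) \frac{1}{6 - 3} \frac{-20 - 11}{-18 - 8} = - 2 \cdot 2 \left(-3\right) \frac{1}{3} \left(- \frac{31}{-26}\right) = - 2 \cdot 2 \left(-3\right) \frac{1}{3} \left(\left(-31\right) \left(- \frac{1}{26}\right)\right) = \left(-2\right) \left(-2\right) \frac{31}{26} = 4 \cdot \frac{31}{26} = \frac{62}{13}$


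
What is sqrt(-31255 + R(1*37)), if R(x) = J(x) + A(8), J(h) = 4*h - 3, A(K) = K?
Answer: I*sqrt(31102) ≈ 176.36*I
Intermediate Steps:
J(h) = -3 + 4*h
R(x) = 5 + 4*x (R(x) = (-3 + 4*x) + 8 = 5 + 4*x)
sqrt(-31255 + R(1*37)) = sqrt(-31255 + (5 + 4*(1*37))) = sqrt(-31255 + (5 + 4*37)) = sqrt(-31255 + (5 + 148)) = sqrt(-31255 + 153) = sqrt(-31102) = I*sqrt(31102)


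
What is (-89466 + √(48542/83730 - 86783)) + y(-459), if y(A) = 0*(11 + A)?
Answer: -89466 + 2*I*√38025414573690/41865 ≈ -89466.0 + 294.59*I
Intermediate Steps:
y(A) = 0
(-89466 + √(48542/83730 - 86783)) + y(-459) = (-89466 + √(48542/83730 - 86783)) + 0 = (-89466 + √(48542*(1/83730) - 86783)) + 0 = (-89466 + √(24271/41865 - 86783)) + 0 = (-89466 + √(-3633146024/41865)) + 0 = (-89466 + 2*I*√38025414573690/41865) + 0 = -89466 + 2*I*√38025414573690/41865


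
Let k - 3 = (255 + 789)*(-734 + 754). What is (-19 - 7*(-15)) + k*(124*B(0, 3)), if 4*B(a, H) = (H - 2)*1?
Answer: 647459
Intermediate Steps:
B(a, H) = -½ + H/4 (B(a, H) = ((H - 2)*1)/4 = ((-2 + H)*1)/4 = (-2 + H)/4 = -½ + H/4)
k = 20883 (k = 3 + (255 + 789)*(-734 + 754) = 3 + 1044*20 = 3 + 20880 = 20883)
(-19 - 7*(-15)) + k*(124*B(0, 3)) = (-19 - 7*(-15)) + 20883*(124*(-½ + (¼)*3)) = (-19 + 105) + 20883*(124*(-½ + ¾)) = 86 + 20883*(124*(¼)) = 86 + 20883*31 = 86 + 647373 = 647459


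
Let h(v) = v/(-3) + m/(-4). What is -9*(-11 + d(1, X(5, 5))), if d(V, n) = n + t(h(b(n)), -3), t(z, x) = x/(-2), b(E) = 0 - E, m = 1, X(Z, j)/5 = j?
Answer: -279/2 ≈ -139.50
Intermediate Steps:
X(Z, j) = 5*j
b(E) = -E
h(v) = -1/4 - v/3 (h(v) = v/(-3) + 1/(-4) = v*(-1/3) + 1*(-1/4) = -v/3 - 1/4 = -1/4 - v/3)
t(z, x) = -x/2 (t(z, x) = x*(-1/2) = -x/2)
d(V, n) = 3/2 + n (d(V, n) = n - 1/2*(-3) = n + 3/2 = 3/2 + n)
-9*(-11 + d(1, X(5, 5))) = -9*(-11 + (3/2 + 5*5)) = -9*(-11 + (3/2 + 25)) = -9*(-11 + 53/2) = -9*31/2 = -279/2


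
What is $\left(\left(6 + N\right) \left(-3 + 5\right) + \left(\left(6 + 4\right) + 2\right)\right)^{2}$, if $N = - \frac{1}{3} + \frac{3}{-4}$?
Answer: $\frac{17161}{36} \approx 476.69$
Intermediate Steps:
$N = - \frac{13}{12}$ ($N = \left(-1\right) \frac{1}{3} + 3 \left(- \frac{1}{4}\right) = - \frac{1}{3} - \frac{3}{4} = - \frac{13}{12} \approx -1.0833$)
$\left(\left(6 + N\right) \left(-3 + 5\right) + \left(\left(6 + 4\right) + 2\right)\right)^{2} = \left(\left(6 - \frac{13}{12}\right) \left(-3 + 5\right) + \left(\left(6 + 4\right) + 2\right)\right)^{2} = \left(\frac{59}{12} \cdot 2 + \left(10 + 2\right)\right)^{2} = \left(\frac{59}{6} + 12\right)^{2} = \left(\frac{131}{6}\right)^{2} = \frac{17161}{36}$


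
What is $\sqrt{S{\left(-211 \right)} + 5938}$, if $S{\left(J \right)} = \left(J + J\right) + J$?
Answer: $\sqrt{5305} \approx 72.835$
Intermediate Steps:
$S{\left(J \right)} = 3 J$ ($S{\left(J \right)} = 2 J + J = 3 J$)
$\sqrt{S{\left(-211 \right)} + 5938} = \sqrt{3 \left(-211\right) + 5938} = \sqrt{-633 + 5938} = \sqrt{5305}$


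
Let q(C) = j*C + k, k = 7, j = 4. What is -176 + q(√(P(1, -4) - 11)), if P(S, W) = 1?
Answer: -169 + 4*I*√10 ≈ -169.0 + 12.649*I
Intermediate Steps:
q(C) = 7 + 4*C (q(C) = 4*C + 7 = 7 + 4*C)
-176 + q(√(P(1, -4) - 11)) = -176 + (7 + 4*√(1 - 11)) = -176 + (7 + 4*√(-10)) = -176 + (7 + 4*(I*√10)) = -176 + (7 + 4*I*√10) = -169 + 4*I*√10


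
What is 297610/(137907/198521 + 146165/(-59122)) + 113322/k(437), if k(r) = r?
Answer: -37172988879956078/222374210827 ≈ -1.6716e+5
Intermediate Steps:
297610/(137907/198521 + 146165/(-59122)) + 113322/k(437) = 297610/(137907/198521 + 146165/(-59122)) + 113322/437 = 297610/(137907*(1/198521) + 146165*(-1/59122)) + 113322*(1/437) = 297610/(137907/198521 - 3565/1442) + 113322/437 = 297610/(-508865471/286267282) + 113322/437 = 297610*(-286267282/508865471) + 113322/437 = -85196005796020/508865471 + 113322/437 = -37172988879956078/222374210827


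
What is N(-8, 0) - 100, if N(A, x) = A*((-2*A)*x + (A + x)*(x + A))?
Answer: -612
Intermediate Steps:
N(A, x) = A*((A + x)² - 2*A*x) (N(A, x) = A*(-2*A*x + (A + x)*(A + x)) = A*(-2*A*x + (A + x)²) = A*((A + x)² - 2*A*x))
N(-8, 0) - 100 = -8*((-8)² + 0²) - 100 = -8*(64 + 0) - 100 = -8*64 - 100 = -512 - 100 = -612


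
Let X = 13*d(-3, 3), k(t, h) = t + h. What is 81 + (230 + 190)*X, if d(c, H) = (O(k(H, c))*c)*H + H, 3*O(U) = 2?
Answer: -16299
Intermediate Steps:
k(t, h) = h + t
O(U) = ⅔ (O(U) = (⅓)*2 = ⅔)
d(c, H) = H + 2*H*c/3 (d(c, H) = (2*c/3)*H + H = 2*H*c/3 + H = H + 2*H*c/3)
X = -39 (X = 13*((⅓)*3*(3 + 2*(-3))) = 13*((⅓)*3*(3 - 6)) = 13*((⅓)*3*(-3)) = 13*(-3) = -39)
81 + (230 + 190)*X = 81 + (230 + 190)*(-39) = 81 + 420*(-39) = 81 - 16380 = -16299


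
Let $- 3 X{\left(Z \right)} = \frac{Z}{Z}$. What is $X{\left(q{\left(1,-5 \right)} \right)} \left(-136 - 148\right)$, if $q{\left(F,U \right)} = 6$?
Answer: $\frac{284}{3} \approx 94.667$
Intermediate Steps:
$X{\left(Z \right)} = - \frac{1}{3}$ ($X{\left(Z \right)} = - \frac{Z \frac{1}{Z}}{3} = \left(- \frac{1}{3}\right) 1 = - \frac{1}{3}$)
$X{\left(q{\left(1,-5 \right)} \right)} \left(-136 - 148\right) = - \frac{-136 - 148}{3} = \left(- \frac{1}{3}\right) \left(-284\right) = \frac{284}{3}$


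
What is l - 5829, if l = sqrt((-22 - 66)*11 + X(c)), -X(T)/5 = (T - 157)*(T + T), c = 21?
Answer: -5829 + 2*sqrt(6898) ≈ -5662.9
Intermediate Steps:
X(T) = -10*T*(-157 + T) (X(T) = -5*(T - 157)*(T + T) = -5*(-157 + T)*2*T = -10*T*(-157 + T))
l = 2*sqrt(6898) (l = sqrt((-22 - 66)*11 + 10*21*(157 - 1*21)) = sqrt(-88*11 + 10*21*(157 - 21)) = sqrt(-968 + 10*21*136) = sqrt(-968 + 28560) = sqrt(27592) = 2*sqrt(6898) ≈ 166.11)
l - 5829 = 2*sqrt(6898) - 5829 = -5829 + 2*sqrt(6898)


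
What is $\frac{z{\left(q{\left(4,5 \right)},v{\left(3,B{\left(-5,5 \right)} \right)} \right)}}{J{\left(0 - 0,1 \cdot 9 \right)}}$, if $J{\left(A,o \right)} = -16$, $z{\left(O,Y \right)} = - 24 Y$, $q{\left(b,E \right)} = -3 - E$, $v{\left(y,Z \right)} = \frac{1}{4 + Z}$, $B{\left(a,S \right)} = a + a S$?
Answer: $- \frac{3}{52} \approx -0.057692$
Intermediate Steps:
$B{\left(a,S \right)} = a + S a$
$\frac{z{\left(q{\left(4,5 \right)},v{\left(3,B{\left(-5,5 \right)} \right)} \right)}}{J{\left(0 - 0,1 \cdot 9 \right)}} = \frac{\left(-24\right) \frac{1}{4 - 5 \left(1 + 5\right)}}{-16} = - \frac{24}{4 - 30} \left(- \frac{1}{16}\right) = - \frac{24}{-26} \left(- \frac{1}{16}\right) = \left(-24\right) \left(- \frac{1}{26}\right) \left(- \frac{1}{16}\right) = \frac{12}{13} \left(- \frac{1}{16}\right) = - \frac{3}{52}$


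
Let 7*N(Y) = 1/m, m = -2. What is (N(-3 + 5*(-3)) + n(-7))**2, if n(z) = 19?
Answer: 70225/196 ≈ 358.29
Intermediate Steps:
N(Y) = -1/14 (N(Y) = (1/7)/(-2) = (1/7)*(-1/2) = -1/14)
(N(-3 + 5*(-3)) + n(-7))**2 = (-1/14 + 19)**2 = (265/14)**2 = 70225/196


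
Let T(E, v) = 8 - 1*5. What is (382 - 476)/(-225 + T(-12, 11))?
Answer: 47/111 ≈ 0.42342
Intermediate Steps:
T(E, v) = 3 (T(E, v) = 8 - 5 = 3)
(382 - 476)/(-225 + T(-12, 11)) = (382 - 476)/(-225 + 3) = -94/(-222) = -94*(-1/222) = 47/111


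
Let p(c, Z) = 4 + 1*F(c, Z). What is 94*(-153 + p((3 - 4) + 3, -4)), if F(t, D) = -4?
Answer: -14382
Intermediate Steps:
p(c, Z) = 0 (p(c, Z) = 4 + 1*(-4) = 4 - 4 = 0)
94*(-153 + p((3 - 4) + 3, -4)) = 94*(-153 + 0) = 94*(-153) = -14382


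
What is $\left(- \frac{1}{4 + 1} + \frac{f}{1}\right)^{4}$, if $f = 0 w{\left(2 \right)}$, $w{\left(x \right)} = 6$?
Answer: $\frac{1}{625} \approx 0.0016$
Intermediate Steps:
$f = 0$ ($f = 0 \cdot 6 = 0$)
$\left(- \frac{1}{4 + 1} + \frac{f}{1}\right)^{4} = \left(- \frac{1}{4 + 1} + \frac{0}{1}\right)^{4} = \left(- \frac{1}{5} + 0 \cdot 1\right)^{4} = \left(\left(-1\right) \frac{1}{5} + 0\right)^{4} = \left(- \frac{1}{5} + 0\right)^{4} = \left(- \frac{1}{5}\right)^{4} = \frac{1}{625}$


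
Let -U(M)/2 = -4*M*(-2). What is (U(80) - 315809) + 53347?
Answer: -263742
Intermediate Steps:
U(M) = -16*M (U(M) = -2*(-4*M)*(-2) = -16*M)
(U(80) - 315809) + 53347 = (-16*80 - 315809) + 53347 = (-1280 - 315809) + 53347 = -317089 + 53347 = -263742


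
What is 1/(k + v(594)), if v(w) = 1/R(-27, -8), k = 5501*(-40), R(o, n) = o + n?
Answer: -35/7701401 ≈ -4.5446e-6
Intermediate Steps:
R(o, n) = n + o
k = -220040
v(w) = -1/35 (v(w) = 1/(-8 - 27) = 1/(-35) = -1/35)
1/(k + v(594)) = 1/(-220040 - 1/35) = 1/(-7701401/35) = -35/7701401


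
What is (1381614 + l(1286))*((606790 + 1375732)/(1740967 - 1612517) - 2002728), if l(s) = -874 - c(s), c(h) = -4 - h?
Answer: -35552504643866834/12845 ≈ -2.7678e+12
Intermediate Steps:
l(s) = -870 + s (l(s) = -874 - (-4 - s) = -874 + (4 + s) = -870 + s)
(1381614 + l(1286))*((606790 + 1375732)/(1740967 - 1612517) - 2002728) = (1381614 + (-870 + 1286))*((606790 + 1375732)/(1740967 - 1612517) - 2002728) = (1381614 + 416)*(1982522/128450 - 2002728) = 1382030*(1982522*(1/128450) - 2002728) = 1382030*(991261/64225 - 2002728) = 1382030*(-128624214539/64225) = -35552504643866834/12845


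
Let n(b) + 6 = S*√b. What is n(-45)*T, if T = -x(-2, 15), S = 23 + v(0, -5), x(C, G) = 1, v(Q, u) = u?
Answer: 6 - 54*I*√5 ≈ 6.0 - 120.75*I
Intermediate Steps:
S = 18 (S = 23 - 5 = 18)
n(b) = -6 + 18*√b
T = -1 (T = -1*1 = -1)
n(-45)*T = (-6 + 18*√(-45))*(-1) = (-6 + 18*(3*I*√5))*(-1) = (-6 + 54*I*√5)*(-1) = 6 - 54*I*√5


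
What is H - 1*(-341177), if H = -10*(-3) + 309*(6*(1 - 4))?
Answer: 335645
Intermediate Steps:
H = -5532 (H = 30 + 309*(6*(-3)) = 30 + 309*(-18) = 30 - 5562 = -5532)
H - 1*(-341177) = -5532 - 1*(-341177) = -5532 + 341177 = 335645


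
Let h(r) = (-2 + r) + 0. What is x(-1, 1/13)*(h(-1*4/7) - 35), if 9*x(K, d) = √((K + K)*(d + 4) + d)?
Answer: -263*I*√1365/819 ≈ -11.864*I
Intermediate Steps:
x(K, d) = √(d + 2*K*(4 + d))/9 (x(K, d) = √((K + K)*(d + 4) + d)/9 = √((2*K)*(4 + d) + d)/9 = √(2*K*(4 + d) + d)/9 = √(d + 2*K*(4 + d))/9)
h(r) = -2 + r
x(-1, 1/13)*(h(-1*4/7) - 35) = (√(1/13 + 8*(-1) + 2*(-1)/13)/9)*((-2 - 1*4/7) - 35) = (√(1/13 - 8 + 2*(-1)*(1/13))/9)*((-2 - 4*⅐) - 35) = (√(1/13 - 8 - 2/13)/9)*((-2 - 4/7) - 35) = (√(-105/13)/9)*(-18/7 - 35) = ((I*√1365/13)/9)*(-263/7) = (I*√1365/117)*(-263/7) = -263*I*√1365/819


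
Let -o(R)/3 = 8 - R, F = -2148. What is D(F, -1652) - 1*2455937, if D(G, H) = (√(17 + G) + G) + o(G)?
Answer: -2464553 + I*√2131 ≈ -2.4646e+6 + 46.163*I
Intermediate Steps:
o(R) = -24 + 3*R (o(R) = -3*(8 - R) = -24 + 3*R)
D(G, H) = -24 + √(17 + G) + 4*G (D(G, H) = (√(17 + G) + G) + (-24 + 3*G) = (G + √(17 + G)) + (-24 + 3*G) = -24 + √(17 + G) + 4*G)
D(F, -1652) - 1*2455937 = (-24 + √(17 - 2148) + 4*(-2148)) - 1*2455937 = (-24 + √(-2131) - 8592) - 2455937 = (-24 + I*√2131 - 8592) - 2455937 = (-8616 + I*√2131) - 2455937 = -2464553 + I*√2131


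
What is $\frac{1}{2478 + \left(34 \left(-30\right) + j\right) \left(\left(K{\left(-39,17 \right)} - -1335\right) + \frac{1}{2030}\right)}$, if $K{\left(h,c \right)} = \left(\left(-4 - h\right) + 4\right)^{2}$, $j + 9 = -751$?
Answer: $- \frac{203}{1031484184} \approx -1.968 \cdot 10^{-7}$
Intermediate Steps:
$j = -760$ ($j = -9 - 751 = -760$)
$K{\left(h,c \right)} = h^{2}$ ($K{\left(h,c \right)} = \left(- h\right)^{2} = h^{2}$)
$\frac{1}{2478 + \left(34 \left(-30\right) + j\right) \left(\left(K{\left(-39,17 \right)} - -1335\right) + \frac{1}{2030}\right)} = \frac{1}{2478 + \left(34 \left(-30\right) - 760\right) \left(\left(\left(-39\right)^{2} - -1335\right) + \frac{1}{2030}\right)} = \frac{1}{2478 + \left(-1020 - 760\right) \left(\left(1521 + 1335\right) + \frac{1}{2030}\right)} = \frac{1}{2478 - 1780 \left(2856 + \frac{1}{2030}\right)} = \frac{1}{2478 - \frac{1031987218}{203}} = \frac{1}{- \frac{1031484184}{203}} = - \frac{203}{1031484184}$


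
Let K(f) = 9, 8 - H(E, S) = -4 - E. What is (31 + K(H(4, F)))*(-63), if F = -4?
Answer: -2520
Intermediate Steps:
H(E, S) = 12 + E (H(E, S) = 8 - (-4 - E) = 8 + (4 + E) = 12 + E)
(31 + K(H(4, F)))*(-63) = (31 + 9)*(-63) = 40*(-63) = -2520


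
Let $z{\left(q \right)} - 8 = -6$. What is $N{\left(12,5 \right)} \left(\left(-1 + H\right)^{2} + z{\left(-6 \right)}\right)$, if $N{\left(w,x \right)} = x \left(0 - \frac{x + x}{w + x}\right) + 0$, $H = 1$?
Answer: $- \frac{100}{17} \approx -5.8824$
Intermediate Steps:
$z{\left(q \right)} = 2$ ($z{\left(q \right)} = 8 - 6 = 2$)
$N{\left(w,x \right)} = - \frac{2 x^{2}}{w + x}$ ($N{\left(w,x \right)} = x \left(0 - \frac{2 x}{w + x}\right) + 0 = x \left(- \frac{2 x}{w + x}\right) + 0 = - \frac{2 x^{2}}{w + x} + 0 = - \frac{2 x^{2}}{w + x}$)
$N{\left(12,5 \right)} \left(\left(-1 + H\right)^{2} + z{\left(-6 \right)}\right) = - \frac{2 \cdot 5^{2}}{12 + 5} \left(\left(-1 + 1\right)^{2} + 2\right) = \left(-2\right) 25 \cdot \frac{1}{17} \left(0^{2} + 2\right) = \left(-2\right) 25 \cdot \frac{1}{17} \left(0 + 2\right) = \left(- \frac{50}{17}\right) 2 = - \frac{100}{17}$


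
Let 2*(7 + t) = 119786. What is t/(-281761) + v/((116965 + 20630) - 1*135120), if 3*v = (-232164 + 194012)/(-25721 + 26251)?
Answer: -123208063586/554399987625 ≈ -0.22224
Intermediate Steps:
t = 59886 (t = -7 + (½)*119786 = -7 + 59893 = 59886)
v = -19076/795 (v = ((-232164 + 194012)/(-25721 + 26251))/3 = (-38152/530)/3 = (-38152*1/530)/3 = (⅓)*(-19076/265) = -19076/795 ≈ -23.995)
t/(-281761) + v/((116965 + 20630) - 1*135120) = 59886/(-281761) - 19076/(795*((116965 + 20630) - 1*135120)) = 59886*(-1/281761) - 19076/(795*(137595 - 135120)) = -59886/281761 - 19076/795/2475 = -59886/281761 - 19076/795*1/2475 = -59886/281761 - 19076/1967625 = -123208063586/554399987625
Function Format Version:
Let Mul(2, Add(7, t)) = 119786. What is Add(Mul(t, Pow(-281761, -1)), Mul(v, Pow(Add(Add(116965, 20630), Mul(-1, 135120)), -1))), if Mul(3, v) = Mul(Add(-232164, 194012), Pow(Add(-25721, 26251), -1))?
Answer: Rational(-123208063586, 554399987625) ≈ -0.22224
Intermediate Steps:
t = 59886 (t = Add(-7, Mul(Rational(1, 2), 119786)) = Add(-7, 59893) = 59886)
v = Rational(-19076, 795) (v = Mul(Rational(1, 3), Mul(Add(-232164, 194012), Pow(Add(-25721, 26251), -1))) = Mul(Rational(1, 3), Mul(-38152, Pow(530, -1))) = Mul(Rational(1, 3), Mul(-38152, Rational(1, 530))) = Mul(Rational(1, 3), Rational(-19076, 265)) = Rational(-19076, 795) ≈ -23.995)
Add(Mul(t, Pow(-281761, -1)), Mul(v, Pow(Add(Add(116965, 20630), Mul(-1, 135120)), -1))) = Add(Mul(59886, Pow(-281761, -1)), Mul(Rational(-19076, 795), Pow(Add(Add(116965, 20630), Mul(-1, 135120)), -1))) = Add(Mul(59886, Rational(-1, 281761)), Mul(Rational(-19076, 795), Pow(Add(137595, -135120), -1))) = Add(Rational(-59886, 281761), Mul(Rational(-19076, 795), Pow(2475, -1))) = Add(Rational(-59886, 281761), Mul(Rational(-19076, 795), Rational(1, 2475))) = Add(Rational(-59886, 281761), Rational(-19076, 1967625)) = Rational(-123208063586, 554399987625)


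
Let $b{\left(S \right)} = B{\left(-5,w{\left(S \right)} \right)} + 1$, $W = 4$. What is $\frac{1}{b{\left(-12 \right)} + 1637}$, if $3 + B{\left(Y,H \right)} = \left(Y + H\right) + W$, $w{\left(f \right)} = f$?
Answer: $\frac{1}{1622} \approx 0.00061652$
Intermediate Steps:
$B{\left(Y,H \right)} = 1 + H + Y$ ($B{\left(Y,H \right)} = -3 + \left(\left(Y + H\right) + 4\right) = -3 + \left(\left(H + Y\right) + 4\right) = -3 + \left(4 + H + Y\right) = 1 + H + Y$)
$b{\left(S \right)} = -3 + S$ ($b{\left(S \right)} = \left(1 + S - 5\right) + 1 = \left(-4 + S\right) + 1 = -3 + S$)
$\frac{1}{b{\left(-12 \right)} + 1637} = \frac{1}{\left(-3 - 12\right) + 1637} = \frac{1}{-15 + 1637} = \frac{1}{1622}$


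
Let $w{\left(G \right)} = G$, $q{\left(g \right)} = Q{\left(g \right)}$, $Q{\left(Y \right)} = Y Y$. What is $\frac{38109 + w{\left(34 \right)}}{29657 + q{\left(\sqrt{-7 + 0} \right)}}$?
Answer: $\frac{38143}{29650} \approx 1.2864$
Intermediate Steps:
$Q{\left(Y \right)} = Y^{2}$
$q{\left(g \right)} = g^{2}$
$\frac{38109 + w{\left(34 \right)}}{29657 + q{\left(\sqrt{-7 + 0} \right)}} = \frac{38109 + 34}{29657 + \left(\sqrt{-7 + 0}\right)^{2}} = \frac{38143}{29657 + \left(\sqrt{-7}\right)^{2}} = \frac{38143}{29657 + \left(i \sqrt{7}\right)^{2}} = \frac{38143}{29657 - 7} = \frac{38143}{29650}$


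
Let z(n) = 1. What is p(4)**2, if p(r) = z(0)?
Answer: 1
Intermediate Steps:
p(r) = 1
p(4)**2 = 1**2 = 1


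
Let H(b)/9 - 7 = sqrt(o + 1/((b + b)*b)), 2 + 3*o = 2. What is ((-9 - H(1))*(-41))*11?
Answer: 32472 + 4059*sqrt(2)/2 ≈ 35342.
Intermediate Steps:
o = 0 (o = -2/3 + (1/3)*2 = -2/3 + 2/3 = 0)
H(b) = 63 + 9*sqrt(2)*sqrt(b**(-2))/2 (H(b) = 63 + 9*sqrt(0 + 1/((b + b)*b)) = 63 + 9*sqrt(0 + 1/(((2*b))*b)) = 63 + 9*sqrt(0 + (1/(2*b))/b) = 63 + 9*sqrt(0 + 1/(2*b**2)) = 63 + 9*sqrt(1/(2*b**2)) = 63 + 9*(sqrt(2)*sqrt(b**(-2))/2) = 63 + 9*sqrt(2)*sqrt(b**(-2))/2)
((-9 - H(1))*(-41))*11 = ((-9 - (63 + 9*sqrt(2)*sqrt(1**(-2))/2))*(-41))*11 = ((-9 - (63 + 9*sqrt(2)*sqrt(1)/2))*(-41))*11 = ((-9 - (63 + (9/2)*sqrt(2)*1))*(-41))*11 = ((-9 - (63 + 9*sqrt(2)/2))*(-41))*11 = ((-9 + (-63 - 9*sqrt(2)/2))*(-41))*11 = ((-72 - 9*sqrt(2)/2)*(-41))*11 = (2952 + 369*sqrt(2)/2)*11 = 32472 + 4059*sqrt(2)/2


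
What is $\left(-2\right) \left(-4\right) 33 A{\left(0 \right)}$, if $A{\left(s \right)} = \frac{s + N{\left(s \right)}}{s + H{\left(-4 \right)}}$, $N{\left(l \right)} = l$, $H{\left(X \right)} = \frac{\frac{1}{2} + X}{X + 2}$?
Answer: $0$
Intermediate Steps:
$H{\left(X \right)} = \frac{\frac{1}{2} + X}{2 + X}$
$A{\left(s \right)} = \frac{2 s}{\frac{7}{4} + s}$ ($A{\left(s \right)} = \frac{s + s}{s + \frac{\frac{1}{2} - 4}{2 - 4}} = \frac{2 s}{s + \frac{1}{-2} \left(- \frac{7}{2}\right)} = \frac{2 s}{s - - \frac{7}{4}} = \frac{2 s}{s + \frac{7}{4}} = \frac{2 s}{\frac{7}{4} + s}$)
$\left(-2\right) \left(-4\right) 33 A{\left(0 \right)} = \left(-2\right) \left(-4\right) 33 \cdot 8 \cdot 0 \frac{1}{7 + 4 \cdot 0} = 8 \cdot 33 \cdot 8 \cdot 0 \frac{1}{7 + 0} = 264 \cdot 8 \cdot 0 \cdot \frac{1}{7} = 264 \cdot 0 = 0$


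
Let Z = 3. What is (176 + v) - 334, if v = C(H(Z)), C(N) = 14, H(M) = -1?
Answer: -144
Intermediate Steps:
v = 14
(176 + v) - 334 = (176 + 14) - 334 = 190 - 334 = -144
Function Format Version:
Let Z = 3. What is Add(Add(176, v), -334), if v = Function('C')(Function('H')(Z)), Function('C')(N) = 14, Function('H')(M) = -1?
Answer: -144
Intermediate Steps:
v = 14
Add(Add(176, v), -334) = Add(Add(176, 14), -334) = Add(190, -334) = -144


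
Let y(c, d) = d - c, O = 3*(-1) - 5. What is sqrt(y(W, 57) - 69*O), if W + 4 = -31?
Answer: 2*sqrt(161) ≈ 25.377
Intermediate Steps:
W = -35 (W = -4 - 31 = -35)
O = -8 (O = -3 - 5 = -8)
sqrt(y(W, 57) - 69*O) = sqrt((57 - 1*(-35)) - 69*(-8)) = sqrt((57 + 35) + 552) = sqrt(92 + 552) = sqrt(644) = 2*sqrt(161)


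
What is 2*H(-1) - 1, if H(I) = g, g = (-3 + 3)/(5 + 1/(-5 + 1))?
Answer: -1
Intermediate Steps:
g = 0 (g = 0/(5 + 1/(-4)) = 0/(5 - 1/4) = 0/(19/4) = 0*(4/19) = 0)
H(I) = 0
2*H(-1) - 1 = 2*0 - 1 = 0 - 1 = -1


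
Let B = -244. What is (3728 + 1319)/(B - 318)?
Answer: -5047/562 ≈ -8.9804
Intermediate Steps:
(3728 + 1319)/(B - 318) = (3728 + 1319)/(-244 - 318) = 5047/(-562) = 5047*(-1/562) = -5047/562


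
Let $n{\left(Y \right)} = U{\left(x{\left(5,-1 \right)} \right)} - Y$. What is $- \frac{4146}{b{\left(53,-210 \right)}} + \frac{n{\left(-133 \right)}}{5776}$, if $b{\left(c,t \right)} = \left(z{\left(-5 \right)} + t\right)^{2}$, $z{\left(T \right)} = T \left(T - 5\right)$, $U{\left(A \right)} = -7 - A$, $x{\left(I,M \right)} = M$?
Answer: $- \frac{646753}{4620800} \approx -0.13997$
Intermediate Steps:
$z{\left(T \right)} = T \left(-5 + T\right)$
$n{\left(Y \right)} = -6 - Y$ ($n{\left(Y \right)} = \left(-7 - -1\right) - Y = \left(-7 + 1\right) - Y = -6 - Y$)
$b{\left(c,t \right)} = \left(50 + t\right)^{2}$ ($b{\left(c,t \right)} = \left(- 5 \left(-5 - 5\right) + t\right)^{2} = \left(\left(-5\right) \left(-10\right) + t\right)^{2} = \left(50 + t\right)^{2}$)
$- \frac{4146}{b{\left(53,-210 \right)}} + \frac{n{\left(-133 \right)}}{5776} = - \frac{4146}{\left(50 - 210\right)^{2}} + \frac{-6 - -133}{5776} = - \frac{4146}{\left(-160\right)^{2}} + \left(-6 + 133\right) \frac{1}{5776} = - \frac{4146}{25600} + 127 \cdot \frac{1}{5776} = \left(-4146\right) \frac{1}{25600} + \frac{127}{5776} = - \frac{2073}{12800} + \frac{127}{5776} = - \frac{646753}{4620800}$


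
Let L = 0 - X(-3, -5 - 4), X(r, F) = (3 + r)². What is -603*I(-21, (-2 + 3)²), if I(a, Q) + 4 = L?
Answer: 2412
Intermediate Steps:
L = 0 (L = 0 - (3 - 3)² = 0 - 1*0² = 0 - 1*0 = 0 + 0 = 0)
I(a, Q) = -4 (I(a, Q) = -4 + 0 = -4)
-603*I(-21, (-2 + 3)²) = -603*(-4) = 2412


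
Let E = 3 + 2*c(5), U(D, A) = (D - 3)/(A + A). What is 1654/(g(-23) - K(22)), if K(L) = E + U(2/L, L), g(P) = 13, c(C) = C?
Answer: 100067/4 ≈ 25017.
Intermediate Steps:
U(D, A) = (-3 + D)/(2*A) (U(D, A) = (-3 + D)/((2*A)) = (-3 + D)*(1/(2*A)) = (-3 + D)/(2*A))
E = 13 (E = 3 + 2*5 = 3 + 10 = 13)
K(L) = 13 + (-3 + 2/L)/(2*L)
1654/(g(-23) - K(22)) = 1654/(13 - (13 + 22⁻² - 3/2/22)) = 1654/(13 - (13 + 1/484 - 3/2*1/22)) = 1654/(13 - (13 + 1/484 - 3/44)) = 1654/(13 - 1*1565/121) = 1654/(13 - 1565/121) = 1654/(8/121) = 1654*(121/8) = 100067/4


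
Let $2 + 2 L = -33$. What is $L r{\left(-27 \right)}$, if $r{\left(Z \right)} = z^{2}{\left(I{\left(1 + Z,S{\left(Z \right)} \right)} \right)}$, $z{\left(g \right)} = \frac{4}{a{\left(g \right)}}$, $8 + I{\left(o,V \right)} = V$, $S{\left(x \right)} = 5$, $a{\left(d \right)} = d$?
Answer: $- \frac{280}{9} \approx -31.111$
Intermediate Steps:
$L = - \frac{35}{2}$ ($L = -1 + \frac{1}{2} \left(-33\right) = -1 - \frac{33}{2} = - \frac{35}{2} \approx -17.5$)
$I{\left(o,V \right)} = -8 + V$
$z{\left(g \right)} = \frac{4}{g}$
$r{\left(Z \right)} = \frac{16}{9}$ ($r{\left(Z \right)} = \left(\frac{4}{-8 + 5}\right)^{2} = \left(\frac{4}{-3}\right)^{2} = \left(4 \left(- \frac{1}{3}\right)\right)^{2} = \left(- \frac{4}{3}\right)^{2} = \frac{16}{9}$)
$L r{\left(-27 \right)} = \left(- \frac{35}{2}\right) \frac{16}{9} = - \frac{280}{9}$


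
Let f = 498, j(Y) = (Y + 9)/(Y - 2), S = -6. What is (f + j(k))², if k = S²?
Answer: 288218529/1156 ≈ 2.4932e+5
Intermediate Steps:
k = 36 (k = (-6)² = 36)
j(Y) = (9 + Y)/(-2 + Y)
(f + j(k))² = (498 + (9 + 36)/(-2 + 36))² = (498 + 45/34)² = (16977/34)² = 288218529/1156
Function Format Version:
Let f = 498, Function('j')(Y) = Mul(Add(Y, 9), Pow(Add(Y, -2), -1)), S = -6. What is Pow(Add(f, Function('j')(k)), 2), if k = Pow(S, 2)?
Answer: Rational(288218529, 1156) ≈ 2.4932e+5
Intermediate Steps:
k = 36 (k = Pow(-6, 2) = 36)
Function('j')(Y) = Mul(Pow(Add(-2, Y), -1), Add(9, Y)) (Function('j')(Y) = Mul(Add(9, Y), Pow(Add(-2, Y), -1)) = Mul(Pow(Add(-2, Y), -1), Add(9, Y)))
Pow(Add(f, Function('j')(k)), 2) = Pow(Add(498, Mul(Pow(Add(-2, 36), -1), Add(9, 36))), 2) = Pow(Add(498, Mul(Pow(34, -1), 45)), 2) = Pow(Add(498, Mul(Rational(1, 34), 45)), 2) = Pow(Add(498, Rational(45, 34)), 2) = Pow(Rational(16977, 34), 2) = Rational(288218529, 1156)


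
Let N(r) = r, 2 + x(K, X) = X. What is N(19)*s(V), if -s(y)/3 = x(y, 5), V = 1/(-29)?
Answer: -171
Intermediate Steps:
x(K, X) = -2 + X
V = -1/29 ≈ -0.034483
s(y) = -9 (s(y) = -3*(-2 + 5) = -3*3 = -9)
N(19)*s(V) = 19*(-9) = -171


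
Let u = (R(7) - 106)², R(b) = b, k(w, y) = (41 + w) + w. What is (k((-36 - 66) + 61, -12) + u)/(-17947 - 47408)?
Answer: -1952/13071 ≈ -0.14934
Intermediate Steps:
k(w, y) = 41 + 2*w
u = 9801 (u = (7 - 106)² = (-99)² = 9801)
(k((-36 - 66) + 61, -12) + u)/(-17947 - 47408) = ((41 + 2*((-36 - 66) + 61)) + 9801)/(-17947 - 47408) = ((41 + 2*(-102 + 61)) + 9801)/(-65355) = ((41 + 2*(-41)) + 9801)*(-1/65355) = ((41 - 82) + 9801)*(-1/65355) = (-41 + 9801)*(-1/65355) = 9760*(-1/65355) = -1952/13071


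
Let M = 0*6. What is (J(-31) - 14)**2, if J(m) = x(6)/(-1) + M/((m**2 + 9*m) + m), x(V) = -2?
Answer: 144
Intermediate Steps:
M = 0
J(m) = 2 (J(m) = -2/(-1) + 0/((m**2 + 9*m) + m) = -2*(-1) + 0/(m**2 + 10*m) = 2 + 0 = 2)
(J(-31) - 14)**2 = (2 - 14)**2 = (-12)**2 = 144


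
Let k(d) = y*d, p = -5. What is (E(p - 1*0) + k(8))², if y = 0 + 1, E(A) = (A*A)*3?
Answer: 6889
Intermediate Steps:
E(A) = 3*A² (E(A) = A²*3 = 3*A²)
y = 1
k(d) = d (k(d) = 1*d = d)
(E(p - 1*0) + k(8))² = (3*(-5 - 1*0)² + 8)² = (3*(-5 + 0)² + 8)² = (3*(-5)² + 8)² = (3*25 + 8)² = (75 + 8)² = 83² = 6889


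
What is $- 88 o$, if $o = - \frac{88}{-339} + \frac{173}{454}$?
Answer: $- \frac{4338356}{76953} \approx -56.377$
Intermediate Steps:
$o = \frac{98599}{153906}$ ($o = \left(-88\right) \left(- \frac{1}{339}\right) + 173 \cdot \frac{1}{454} = \frac{88}{339} + \frac{173}{454} = \frac{98599}{153906} \approx 0.64064$)
$- 88 o = \left(-88\right) \frac{98599}{153906} = - \frac{4338356}{76953}$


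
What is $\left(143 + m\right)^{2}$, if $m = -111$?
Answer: $1024$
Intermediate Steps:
$\left(143 + m\right)^{2} = \left(143 - 111\right)^{2} = 32^{2} = 1024$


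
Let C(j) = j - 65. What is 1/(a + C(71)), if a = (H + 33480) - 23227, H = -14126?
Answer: -1/3867 ≈ -0.00025860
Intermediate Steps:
C(j) = -65 + j
a = -3873 (a = (-14126 + 33480) - 23227 = 19354 - 23227 = -3873)
1/(a + C(71)) = 1/(-3873 + (-65 + 71)) = 1/(-3873 + 6) = 1/(-3867) = -1/3867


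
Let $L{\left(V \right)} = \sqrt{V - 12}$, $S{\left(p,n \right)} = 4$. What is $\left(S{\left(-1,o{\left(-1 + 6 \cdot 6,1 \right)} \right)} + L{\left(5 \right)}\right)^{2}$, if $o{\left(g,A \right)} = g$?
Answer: $\left(4 + i \sqrt{7}\right)^{2} \approx 9.0 + 21.166 i$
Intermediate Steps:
$L{\left(V \right)} = \sqrt{-12 + V}$
$\left(S{\left(-1,o{\left(-1 + 6 \cdot 6,1 \right)} \right)} + L{\left(5 \right)}\right)^{2} = \left(4 + \sqrt{-12 + 5}\right)^{2} = \left(4 + \sqrt{-7}\right)^{2} = \left(4 + i \sqrt{7}\right)^{2}$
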